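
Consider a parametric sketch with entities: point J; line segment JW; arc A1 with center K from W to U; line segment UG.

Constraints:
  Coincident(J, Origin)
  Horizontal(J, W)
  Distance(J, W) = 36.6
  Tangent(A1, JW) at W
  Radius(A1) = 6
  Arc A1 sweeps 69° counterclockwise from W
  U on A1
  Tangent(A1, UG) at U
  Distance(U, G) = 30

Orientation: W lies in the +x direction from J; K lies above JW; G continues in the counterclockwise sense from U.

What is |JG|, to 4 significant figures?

61.80

J is at the origin; JW is horizontal with |JW| = 36.6 and W on the +x side, so W = (36.60, 0.000). A1 meets JW tangentially, so KW is at right angles to JW, so K = W + (0, 6) = (36.60, 6.000). On A1, W sits at bearing -90° from K; a 69° counterclockwise sweep puts U at bearing -21°, so U = K + 6.0·(cos -21°, sin -21°) = (42.20, 3.850). A1 meets UG tangentially, so KU is at right angles to UG, so UG runs along (−sin -21°, cos -21°); with |UG| = 30.0, G = (52.95, 31.86). Then |JG| = |G − J| = 61.80.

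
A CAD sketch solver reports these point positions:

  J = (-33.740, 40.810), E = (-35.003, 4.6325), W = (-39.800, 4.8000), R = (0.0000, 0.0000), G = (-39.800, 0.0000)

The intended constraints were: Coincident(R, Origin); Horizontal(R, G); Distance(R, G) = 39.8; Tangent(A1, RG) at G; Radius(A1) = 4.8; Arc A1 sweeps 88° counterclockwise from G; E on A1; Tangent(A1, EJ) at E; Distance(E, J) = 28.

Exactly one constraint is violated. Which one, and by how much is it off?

Distance(E, J) = 28 — off by 8.20.

R = (0.00, 0.00) ✓; R.y = 0.00, G.y = 0.00 ✓; |RG| = 39.80 ✓; ∠(WG, GR) = 90.00° ✓; |WG| = 4.800 ✓; bearing(W→E) − bearing(W→G) = 88.00° ✓; |WE| = 4.800 ✓; ∠(WE, EJ) = 90.00° ✓; |EJ| = 36.20 ✗.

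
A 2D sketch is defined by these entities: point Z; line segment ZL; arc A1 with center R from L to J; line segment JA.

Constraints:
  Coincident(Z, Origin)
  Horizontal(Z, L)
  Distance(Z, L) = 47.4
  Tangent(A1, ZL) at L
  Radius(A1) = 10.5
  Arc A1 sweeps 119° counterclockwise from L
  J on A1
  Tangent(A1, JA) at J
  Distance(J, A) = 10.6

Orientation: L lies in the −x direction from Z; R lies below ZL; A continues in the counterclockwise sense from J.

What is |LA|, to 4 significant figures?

25.19

On A1, L sits at bearing 90° from R; a 119° counterclockwise sweep puts J at bearing 209°, so J = R + 10.5·(cos 209°, sin 209°) = (-56.58, -15.59). The tangent condition forces RJ to be normal to JA, so JA runs along (−sin 209°, cos 209°); with |JA| = 10.6, A = (-51.44, -24.86). Then |LA| = |A − L| = 25.19.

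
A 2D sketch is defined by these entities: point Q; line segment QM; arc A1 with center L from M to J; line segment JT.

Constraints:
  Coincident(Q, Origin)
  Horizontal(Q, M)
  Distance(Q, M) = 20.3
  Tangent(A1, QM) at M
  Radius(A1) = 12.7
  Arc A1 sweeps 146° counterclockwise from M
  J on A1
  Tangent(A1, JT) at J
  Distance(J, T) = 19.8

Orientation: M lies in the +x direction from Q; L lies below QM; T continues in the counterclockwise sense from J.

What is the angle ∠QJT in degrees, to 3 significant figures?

154°

Q is at the origin; Q and M share the same y with |QM| = 20.3 and M on the +x side, so M = (20.3, 0.00). Since A1 is tangent to QM there, LM ⟂ QM, so L = M + (0, -12.7) = (20.3, -12.7). On A1, M sits at bearing 90° from L; a 146° counterclockwise sweep puts J at bearing 236°, so J = L + 12.7·(cos 236°, sin 236°) = (13.2, -23.2). Since A1 is tangent to JT there, LJ ⟂ JT, so JT runs along (−sin 236°, cos 236°); with |JT| = 19.8, T = (29.6, -34.3). Then cos ∠QJT = JQ·JT / (|JQ||JT|), giving 154°.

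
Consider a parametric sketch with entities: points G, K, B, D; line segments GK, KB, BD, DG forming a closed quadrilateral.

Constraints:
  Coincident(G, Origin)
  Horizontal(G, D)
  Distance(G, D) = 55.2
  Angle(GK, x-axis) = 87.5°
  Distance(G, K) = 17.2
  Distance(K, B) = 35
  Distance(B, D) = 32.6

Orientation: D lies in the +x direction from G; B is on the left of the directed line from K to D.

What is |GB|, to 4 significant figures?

43.06

G is at the origin; GD is horizontal with |GD| = 55.2 and D in +x, so D = (55.2, 0). GK runs at 87.5° with |GK| = 17.2, so K = (0.7503, 17.18). B is determined by |KB| = 35.0 and |BD| = 32.6 together: it lies at the intersection of circle(K, 35.0) and circle(D, 32.6). With |KD| = 57.10, the foot of the radical line on KD is 29.97 from K and the perpendicular offset is √(35.0² − 29.97²) = 18.08. Taking the left-of-KD solution: B = (34.77, 25.41).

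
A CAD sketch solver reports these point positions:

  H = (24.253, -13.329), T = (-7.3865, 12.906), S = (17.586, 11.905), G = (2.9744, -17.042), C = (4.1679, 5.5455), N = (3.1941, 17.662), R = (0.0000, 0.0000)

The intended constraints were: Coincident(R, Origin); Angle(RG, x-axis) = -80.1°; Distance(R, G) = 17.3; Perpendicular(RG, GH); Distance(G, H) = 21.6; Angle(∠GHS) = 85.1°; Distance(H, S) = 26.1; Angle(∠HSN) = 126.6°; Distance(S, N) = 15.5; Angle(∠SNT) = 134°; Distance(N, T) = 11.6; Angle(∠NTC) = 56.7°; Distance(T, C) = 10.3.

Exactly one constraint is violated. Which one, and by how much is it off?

Distance(T, C) = 10.3 — off by 3.40.

R = (0.00, 0.00) ✓; RG at -80.10° ✓; |RG| = 17.30 ✓; ∠(RG, GH) = 90.00° ✓; |GH| = 21.60 ✓; ∠GHS = 85.10° ✓; |HS| = 26.10 ✓; ∠HSN = 126.6° ✓; |SN| = 15.50 ✓; ∠SNT = 134.0° ✓; |NT| = 11.60 ✓; ∠NTC = 56.70° ✓; |TC| = 13.70 ✗.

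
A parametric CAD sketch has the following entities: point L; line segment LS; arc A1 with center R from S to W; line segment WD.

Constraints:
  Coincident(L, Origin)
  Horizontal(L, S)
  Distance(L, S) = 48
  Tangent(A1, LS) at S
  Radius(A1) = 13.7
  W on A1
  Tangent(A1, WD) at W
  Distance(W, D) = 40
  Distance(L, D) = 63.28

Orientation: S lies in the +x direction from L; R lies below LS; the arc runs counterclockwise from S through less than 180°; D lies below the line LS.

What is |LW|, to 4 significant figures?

36.87

L is at the origin; LS is horizontal with |LS| = 48.0 and S on the +x side, so S = (48.00, 0.000). Since A1 is tangent to LS there, RS ⟂ LS, so R = S + (0, -13.7) = (48.00, -13.70). Since RW ⟂ WD (tangency), |RD| = √(13.7² + 40.0²) = 42.28 regardless of where W sits on A1. So D lies on both circle(L, 63.28) and circle(R, 42.28); the below-LS intersection is D = (33.77, -53.52). W is the foot of the tangent from D: W = (34.30, -13.52).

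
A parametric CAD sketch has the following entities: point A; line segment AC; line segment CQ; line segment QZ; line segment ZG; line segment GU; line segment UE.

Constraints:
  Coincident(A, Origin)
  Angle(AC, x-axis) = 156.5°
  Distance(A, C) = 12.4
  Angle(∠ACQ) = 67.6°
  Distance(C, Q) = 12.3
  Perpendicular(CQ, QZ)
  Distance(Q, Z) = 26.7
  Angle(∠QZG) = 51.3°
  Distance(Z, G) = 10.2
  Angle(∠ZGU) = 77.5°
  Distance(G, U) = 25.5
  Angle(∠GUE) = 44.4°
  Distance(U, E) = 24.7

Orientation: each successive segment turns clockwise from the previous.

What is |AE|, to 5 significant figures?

24.027

A is at the origin; AC runs at 156.5° with length 12.4, so C = (-11.372, 4.9445). ∠ACQ = 67.6° gives CQ at 44.100° from the x-axis; with |CQ| = 12.3, Q = (-2.5386, 13.504). CQ ⟂ QZ, so QZ runs at -45.900°; with |QZ| = 26.7, Z = (16.042, -5.6698). ∠QZG = 51.3° gives ZG at -174.60° from the x-axis; with |ZG| = 10.2, G = (5.8875, -6.6297). ∠ZGU = 77.5° gives GU at 82.900° from the x-axis; with |GU| = 25.5, U = (9.0394, 18.675). ∠GUE = 44.4° gives UE at -52.700° from the x-axis; with |UE| = 24.7, E = (24.007, -0.97339). Then |AE| = |E − A| = 24.027.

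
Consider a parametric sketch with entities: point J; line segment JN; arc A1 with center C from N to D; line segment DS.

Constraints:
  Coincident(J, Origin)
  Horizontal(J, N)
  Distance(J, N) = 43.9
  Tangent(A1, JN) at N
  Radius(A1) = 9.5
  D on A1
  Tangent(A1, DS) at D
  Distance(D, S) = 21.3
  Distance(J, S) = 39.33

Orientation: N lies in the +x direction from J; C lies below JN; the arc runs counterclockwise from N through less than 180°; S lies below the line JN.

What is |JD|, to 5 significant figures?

35.461

Checks: |JN| = 43.90 ✓; |CD| = 9.500 ✓; ∠(CD, DS) = 90.00° ✓; |DS| = 21.30 ✓; |JS| = 39.33 ✓.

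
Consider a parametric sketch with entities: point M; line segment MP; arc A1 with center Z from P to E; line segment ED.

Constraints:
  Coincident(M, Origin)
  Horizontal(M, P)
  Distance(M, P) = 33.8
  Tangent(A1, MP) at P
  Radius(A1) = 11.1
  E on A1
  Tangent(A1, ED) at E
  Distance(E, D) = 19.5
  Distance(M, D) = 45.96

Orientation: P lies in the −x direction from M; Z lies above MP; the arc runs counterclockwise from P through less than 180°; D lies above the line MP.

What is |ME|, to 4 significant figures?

28.33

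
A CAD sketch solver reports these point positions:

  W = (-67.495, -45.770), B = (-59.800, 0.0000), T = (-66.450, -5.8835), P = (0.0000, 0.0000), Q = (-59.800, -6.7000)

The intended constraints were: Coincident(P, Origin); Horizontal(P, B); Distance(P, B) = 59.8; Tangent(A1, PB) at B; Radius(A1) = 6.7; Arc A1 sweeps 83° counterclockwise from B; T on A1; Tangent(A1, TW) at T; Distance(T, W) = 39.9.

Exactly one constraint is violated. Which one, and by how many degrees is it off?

Tangent(A1, TW) at T — off by 5.50°.

P = (0.00, 0.00) ✓; P.y = 0.00, B.y = 0.00 ✓; |PB| = 59.80 ✓; ∠(QB, BP) = 90.00° ✓; |QB| = 6.700 ✓; bearing(Q→T) − bearing(Q→B) = 83.00° ✓; |QT| = 6.700 ✓; ∠(QT, TW) = 84.50° ✗; |TW| = 39.90 ✓.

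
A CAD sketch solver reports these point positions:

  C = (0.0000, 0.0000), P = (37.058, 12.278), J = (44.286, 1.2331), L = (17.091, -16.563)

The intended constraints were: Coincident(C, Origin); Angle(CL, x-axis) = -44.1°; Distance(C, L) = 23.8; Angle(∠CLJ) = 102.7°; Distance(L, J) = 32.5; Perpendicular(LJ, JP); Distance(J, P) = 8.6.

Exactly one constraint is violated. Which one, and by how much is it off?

Distance(J, P) = 8.6 — off by 4.60.

C = (0.00, 0.00) ✓; CL at -44.10° ✓; |CL| = 23.80 ✓; ∠CLJ = 102.7° ✓; |LJ| = 32.50 ✓; ∠(LJ, JP) = 90.00° ✓; |JP| = 13.20 ✗.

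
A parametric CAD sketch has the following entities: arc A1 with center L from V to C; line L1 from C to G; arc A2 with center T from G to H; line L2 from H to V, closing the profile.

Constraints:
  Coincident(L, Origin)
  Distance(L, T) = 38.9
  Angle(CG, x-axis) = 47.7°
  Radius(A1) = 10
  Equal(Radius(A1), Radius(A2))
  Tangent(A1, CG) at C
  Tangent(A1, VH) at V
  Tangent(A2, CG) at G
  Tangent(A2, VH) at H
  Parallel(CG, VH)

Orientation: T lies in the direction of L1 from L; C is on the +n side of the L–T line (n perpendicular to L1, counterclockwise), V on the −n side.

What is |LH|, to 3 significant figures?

40.2

The slot axis is L1's direction at 47.7°, so u = (cos 47.7°, sin 47.7°) = (0.673, 0.740) and n = (−sin 47.7°, cos 47.7°) = (-0.740, 0.673). L is at the origin and T lies 38.9 along u from L, so T = 38.9·u = (26.2, 28.8). Tangency of A1 to both parallel lines with radius 10.0 puts C and V at L ± 10.0·n: C = (-7.40, 6.73), V = (7.40, -6.73). Equal radii place G and H the same way about T: G = T + 10.0·n = (18.8, 35.5), H = T − 10.0·n = (33.6, 22.0). Then |LH| = |H − L| = 40.2.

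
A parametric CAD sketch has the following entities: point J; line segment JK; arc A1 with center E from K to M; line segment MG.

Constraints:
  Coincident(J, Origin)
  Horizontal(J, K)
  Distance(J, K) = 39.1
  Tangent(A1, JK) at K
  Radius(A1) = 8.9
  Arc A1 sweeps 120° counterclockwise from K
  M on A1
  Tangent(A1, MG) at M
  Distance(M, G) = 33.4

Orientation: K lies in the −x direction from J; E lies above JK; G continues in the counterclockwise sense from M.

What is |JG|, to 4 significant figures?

64.03

On A1, K sits at bearing -90° from E; a 120° counterclockwise sweep puts M at bearing 30°, so M = E + 8.9·(cos 30°, sin 30°) = (-31.39, 13.35). A1 meets MG tangentially, so EM is at right angles to MG, so MG runs along (−sin 30°, cos 30°); with |MG| = 33.4, G = (-48.09, 42.28). Then |JG| = |G − J| = 64.03.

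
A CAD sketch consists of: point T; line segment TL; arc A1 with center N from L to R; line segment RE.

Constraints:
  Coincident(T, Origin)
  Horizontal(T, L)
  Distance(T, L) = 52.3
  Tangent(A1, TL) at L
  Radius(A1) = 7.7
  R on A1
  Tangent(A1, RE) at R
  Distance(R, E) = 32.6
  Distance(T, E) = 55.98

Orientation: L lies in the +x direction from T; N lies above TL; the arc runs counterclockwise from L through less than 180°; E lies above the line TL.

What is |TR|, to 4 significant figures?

59.88

Checks: |NL| = 7.700 ✓; |NR| = 7.700 ✓; ∠(NR, RE) = 90.00° ✓; |RE| = 32.60 ✓; |TE| = 55.98 ✓.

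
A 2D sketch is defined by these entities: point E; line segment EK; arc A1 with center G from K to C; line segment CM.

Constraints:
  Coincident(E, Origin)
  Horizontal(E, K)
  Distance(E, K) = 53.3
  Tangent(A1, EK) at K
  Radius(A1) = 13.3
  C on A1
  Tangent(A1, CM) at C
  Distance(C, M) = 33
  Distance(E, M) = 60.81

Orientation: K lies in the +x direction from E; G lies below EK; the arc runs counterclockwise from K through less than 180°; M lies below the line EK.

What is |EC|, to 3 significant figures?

42.1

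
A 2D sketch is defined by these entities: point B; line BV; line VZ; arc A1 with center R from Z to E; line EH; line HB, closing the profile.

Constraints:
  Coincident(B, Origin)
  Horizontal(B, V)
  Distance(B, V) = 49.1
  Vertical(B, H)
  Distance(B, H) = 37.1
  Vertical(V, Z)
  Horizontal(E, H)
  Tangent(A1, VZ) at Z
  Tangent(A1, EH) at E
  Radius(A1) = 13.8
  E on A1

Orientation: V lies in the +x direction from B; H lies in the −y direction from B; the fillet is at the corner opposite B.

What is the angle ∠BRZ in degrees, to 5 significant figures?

146.57°

B is at the origin; BV is horizontal with |BV| = 49.1 and V on the +x side, so V = (49.100, 0.0000). B and H share the same x with |BH| = 37.1 and H on the −y side, so H = (0.0000, -37.100). The virtual corner opposite B is at (49.100, -37.100). Since A1 is tangent to VZ there, RZ ⟂ VZ and tangency of A1 to EH means the radius RE is perpendicular to EH, with radius 13.8, so the center R sits 13.8 in from both sides at R = (35.300, -23.300). That places the tangent points at Z = (49.100, -23.300) on VZ and E = (35.300, -37.100) on EH. Then cos ∠BRZ = RB·RZ / (|RB||RZ|), giving 146.57°.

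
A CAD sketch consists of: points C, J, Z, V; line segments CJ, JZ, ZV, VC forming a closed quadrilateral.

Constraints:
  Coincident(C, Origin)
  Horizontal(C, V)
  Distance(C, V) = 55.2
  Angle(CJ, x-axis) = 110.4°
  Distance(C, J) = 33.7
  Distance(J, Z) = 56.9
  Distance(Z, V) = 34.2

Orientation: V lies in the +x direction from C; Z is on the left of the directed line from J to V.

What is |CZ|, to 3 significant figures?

55.7

Checks: |JZ| = 56.90 ✓; |ZV| = 34.20 ✓.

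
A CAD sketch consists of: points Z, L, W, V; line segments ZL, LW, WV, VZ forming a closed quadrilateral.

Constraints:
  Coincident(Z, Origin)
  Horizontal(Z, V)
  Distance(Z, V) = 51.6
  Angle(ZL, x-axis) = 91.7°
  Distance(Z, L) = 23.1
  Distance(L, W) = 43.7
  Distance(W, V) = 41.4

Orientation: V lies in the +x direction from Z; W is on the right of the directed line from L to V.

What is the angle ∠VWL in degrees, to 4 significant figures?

84.34°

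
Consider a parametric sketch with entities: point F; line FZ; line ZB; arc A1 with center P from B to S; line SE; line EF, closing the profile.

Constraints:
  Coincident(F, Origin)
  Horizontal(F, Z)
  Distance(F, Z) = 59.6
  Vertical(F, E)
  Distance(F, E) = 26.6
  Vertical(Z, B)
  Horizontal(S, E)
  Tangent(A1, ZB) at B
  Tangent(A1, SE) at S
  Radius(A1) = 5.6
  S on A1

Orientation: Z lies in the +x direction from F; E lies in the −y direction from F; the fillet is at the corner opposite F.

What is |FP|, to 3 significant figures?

57.9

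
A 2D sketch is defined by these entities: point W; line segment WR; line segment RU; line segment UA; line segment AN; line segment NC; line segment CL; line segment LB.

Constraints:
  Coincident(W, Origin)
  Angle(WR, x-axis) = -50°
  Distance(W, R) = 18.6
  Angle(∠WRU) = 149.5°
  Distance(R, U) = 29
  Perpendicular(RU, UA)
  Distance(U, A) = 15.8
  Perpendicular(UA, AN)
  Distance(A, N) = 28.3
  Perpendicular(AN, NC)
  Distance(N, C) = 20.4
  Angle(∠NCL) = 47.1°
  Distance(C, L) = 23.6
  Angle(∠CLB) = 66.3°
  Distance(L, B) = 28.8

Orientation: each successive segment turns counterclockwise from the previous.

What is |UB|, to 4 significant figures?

43.89

∠NCL = 47.1° gives CL at 23.40° from the x-axis; with |CL| = 23.6, L = (32.74, -9.446). ∠CLB = 66.3° gives LB at 137.1° from the x-axis; with |LB| = 28.8, B = (11.64, 10.16). Then |UB| = |B − U| = 43.89.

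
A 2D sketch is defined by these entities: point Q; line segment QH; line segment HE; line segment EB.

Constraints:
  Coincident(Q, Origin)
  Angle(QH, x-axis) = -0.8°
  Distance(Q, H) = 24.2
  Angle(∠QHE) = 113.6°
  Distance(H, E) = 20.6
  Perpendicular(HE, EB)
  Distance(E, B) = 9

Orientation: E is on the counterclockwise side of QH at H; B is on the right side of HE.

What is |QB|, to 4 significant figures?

43.47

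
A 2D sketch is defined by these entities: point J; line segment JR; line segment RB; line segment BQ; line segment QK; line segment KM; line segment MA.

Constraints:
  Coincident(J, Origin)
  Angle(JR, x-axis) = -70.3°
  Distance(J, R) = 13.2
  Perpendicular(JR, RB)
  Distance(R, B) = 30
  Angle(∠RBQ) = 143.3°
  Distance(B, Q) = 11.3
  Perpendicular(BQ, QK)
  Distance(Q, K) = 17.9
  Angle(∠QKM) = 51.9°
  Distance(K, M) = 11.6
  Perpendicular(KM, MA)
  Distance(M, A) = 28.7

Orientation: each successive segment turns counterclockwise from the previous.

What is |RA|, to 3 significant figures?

53.1

∠QKM = 51.9° gives KM at -85.5° from the x-axis; with |KM| = 11.6, M = (24.9, 5.44). The perpendicularity gives MA at right angles to KM, so MA runs at 4.50°; with |MA| = 28.7, A = (53.6, 7.69). Then |RA| = |A − R| = 53.1.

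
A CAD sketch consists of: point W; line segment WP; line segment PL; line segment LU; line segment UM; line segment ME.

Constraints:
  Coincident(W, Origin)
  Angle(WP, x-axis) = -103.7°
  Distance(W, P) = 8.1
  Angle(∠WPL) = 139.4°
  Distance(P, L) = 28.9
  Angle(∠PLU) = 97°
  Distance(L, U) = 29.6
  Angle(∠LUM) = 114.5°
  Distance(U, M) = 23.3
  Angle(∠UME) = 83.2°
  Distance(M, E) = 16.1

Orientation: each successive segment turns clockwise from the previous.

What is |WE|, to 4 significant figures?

24.79

W is at the origin; WP runs at -103.7° with length 8.1, so P = (-1.918, -7.870). ∠WPL = 139.4° gives PL at -144.3° from the x-axis; with |PL| = 28.9, L = (-25.39, -24.73). ∠PLU = 97.0° gives LU at 132.7° from the x-axis; with |LU| = 29.6, U = (-45.46, -2.980). ∠LUM = 114.5° gives UM at 67.20° from the x-axis; with |UM| = 23.3, M = (-36.43, 18.50). ∠UME = 83.2° gives ME at -29.60° from the x-axis; with |ME| = 16.1, E = (-22.43, 10.55). Then |WE| = |E − W| = 24.79.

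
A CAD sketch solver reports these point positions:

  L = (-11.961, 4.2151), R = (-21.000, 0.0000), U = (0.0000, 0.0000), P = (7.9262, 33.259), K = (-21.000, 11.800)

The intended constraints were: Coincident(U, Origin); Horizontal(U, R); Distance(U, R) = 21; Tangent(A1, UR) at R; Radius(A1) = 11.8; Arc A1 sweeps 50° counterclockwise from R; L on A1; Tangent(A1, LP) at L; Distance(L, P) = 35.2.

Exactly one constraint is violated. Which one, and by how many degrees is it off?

Tangent(A1, LP) at L — off by 5.60°.

U = (0.00, 0.00) ✓; U.y = 0.00, R.y = 0.00 ✓; |UR| = 21.00 ✓; ∠(KR, RU) = 90.00° ✓; |KR| = 11.80 ✓; bearing(K→L) − bearing(K→R) = 50.00° ✓; |KL| = 11.80 ✓; ∠(KL, LP) = 84.40° ✗; |LP| = 35.20 ✓.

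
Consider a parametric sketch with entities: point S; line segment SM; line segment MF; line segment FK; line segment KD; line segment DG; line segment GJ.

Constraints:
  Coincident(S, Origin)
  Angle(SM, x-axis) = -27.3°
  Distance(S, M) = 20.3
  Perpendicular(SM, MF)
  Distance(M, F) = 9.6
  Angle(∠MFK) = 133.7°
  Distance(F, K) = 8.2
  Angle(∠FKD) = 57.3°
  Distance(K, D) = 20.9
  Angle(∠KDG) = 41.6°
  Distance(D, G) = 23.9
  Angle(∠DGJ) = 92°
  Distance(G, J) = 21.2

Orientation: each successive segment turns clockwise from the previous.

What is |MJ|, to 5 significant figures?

26.740

S is at the origin; SM runs at -27.3° with length 20.3, so M = (18.039, -9.3106). The perpendicularity gives MF at right angles to SM, so MF runs at -117.30°; with |MF| = 9.6, F = (13.636, -17.841). ∠MFK = 133.7° gives FK at -163.60° from the x-axis; with |FK| = 8.2, K = (5.7695, -20.157). ∠FKD = 57.3° gives KD at 73.700° from the x-axis; with |KD| = 20.9, D = (11.635, -0.096581). ∠KDG = 41.6° gives DG at -64.700° from the x-axis; with |DG| = 23.9, G = (21.849, -21.704). ∠DGJ = 92.0° gives GJ at -152.70° from the x-axis; with |GJ| = 21.2, J = (3.0106, -31.428). Then |MJ| = |J − M| = 26.740.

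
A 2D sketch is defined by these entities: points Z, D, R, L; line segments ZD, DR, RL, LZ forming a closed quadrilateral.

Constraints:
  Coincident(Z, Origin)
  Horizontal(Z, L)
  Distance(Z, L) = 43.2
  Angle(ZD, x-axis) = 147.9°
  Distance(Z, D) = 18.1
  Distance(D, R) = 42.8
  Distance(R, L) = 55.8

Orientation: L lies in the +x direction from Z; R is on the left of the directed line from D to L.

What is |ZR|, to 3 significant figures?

45.5

Checks: |DR| = 42.80 ✓; |RL| = 55.80 ✓.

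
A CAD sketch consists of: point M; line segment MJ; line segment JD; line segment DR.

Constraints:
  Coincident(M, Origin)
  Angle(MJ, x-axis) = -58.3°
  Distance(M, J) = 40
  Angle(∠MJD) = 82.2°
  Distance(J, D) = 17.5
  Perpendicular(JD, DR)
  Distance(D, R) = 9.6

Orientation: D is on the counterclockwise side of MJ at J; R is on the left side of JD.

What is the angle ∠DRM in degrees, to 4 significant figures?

158.1°

∠MJD = 82.2°, so JD runs at -58.3° + (180° − 82.2°) = 39.50° from the x-axis; with |JD| = 17.5, D = J + 17.5·(cos 39.50°, sin 39.50°) = (34.52, -22.90). JD is perpendicular to DR; with |DR| = 9.6 on the left of JD, R = D + 9.6·(-0.6361, 0.7716) = (28.42, -15.49). Then cos ∠DRM = RD·RM / (|RD||RM|), giving 158.1°.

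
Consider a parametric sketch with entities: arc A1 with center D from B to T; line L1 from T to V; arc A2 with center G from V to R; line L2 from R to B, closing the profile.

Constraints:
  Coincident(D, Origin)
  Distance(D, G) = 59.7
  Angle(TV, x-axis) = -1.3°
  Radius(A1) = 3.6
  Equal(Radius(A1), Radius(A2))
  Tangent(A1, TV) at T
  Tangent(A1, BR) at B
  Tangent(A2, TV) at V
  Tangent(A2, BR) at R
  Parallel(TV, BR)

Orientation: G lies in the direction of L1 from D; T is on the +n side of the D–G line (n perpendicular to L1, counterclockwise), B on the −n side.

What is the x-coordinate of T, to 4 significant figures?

0.08167

The slot axis is L1's direction at -1.3°, so u = (cos -1.3°, sin -1.3°) = (0.9997, -0.02269) and n = (−sin -1.3°, cos -1.3°) = (0.02269, 0.9997). D is at the origin and G lies 59.7 along u from D, so G = 59.7·u = (59.68, -1.354). Tangency of A1 to both parallel lines with radius 3.6 puts T and B at D ± 3.6·n: T = (0.08167, 3.599), B = (-0.08167, -3.599). So T.x = 0.08167.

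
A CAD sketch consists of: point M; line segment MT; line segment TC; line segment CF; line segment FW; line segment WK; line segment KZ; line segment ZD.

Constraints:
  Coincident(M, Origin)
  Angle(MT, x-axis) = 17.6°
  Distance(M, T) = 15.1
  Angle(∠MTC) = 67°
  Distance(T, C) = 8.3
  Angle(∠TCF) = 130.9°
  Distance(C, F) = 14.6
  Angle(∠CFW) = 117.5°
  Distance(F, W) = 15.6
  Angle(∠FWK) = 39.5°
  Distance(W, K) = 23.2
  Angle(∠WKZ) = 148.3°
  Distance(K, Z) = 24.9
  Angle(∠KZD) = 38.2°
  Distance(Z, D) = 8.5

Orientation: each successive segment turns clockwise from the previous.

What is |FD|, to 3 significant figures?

24.3

M is at the origin; MT runs at 17.6° with length 15.1, so T = (14.4, 4.57). ∠MTC = 67.0° gives TC at -95.4° from the x-axis; with |TC| = 8.3, C = (13.6, -3.70). ∠TCF = 130.9° gives CF at -144° from the x-axis; with |CF| = 14.6, F = (1.73, -12.2). ∠CFW = 117.5° gives FW at 153° from the x-axis; with |FW| = 15.6, W = (-12.2, -5.09). ∠FWK = 39.5° gives WK at 12.5° from the x-axis; with |WK| = 23.2, K = (10.5, -0.0720). ∠WKZ = 148.3° gives KZ at -19.2° from the x-axis; with |KZ| = 24.9, Z = (34.0, -8.26). ∠KZD = 38.2° gives ZD at -161° from the x-axis; with |ZD| = 8.5, D = (26.0, -11.0). Then |FD| = |D − F| = 24.3.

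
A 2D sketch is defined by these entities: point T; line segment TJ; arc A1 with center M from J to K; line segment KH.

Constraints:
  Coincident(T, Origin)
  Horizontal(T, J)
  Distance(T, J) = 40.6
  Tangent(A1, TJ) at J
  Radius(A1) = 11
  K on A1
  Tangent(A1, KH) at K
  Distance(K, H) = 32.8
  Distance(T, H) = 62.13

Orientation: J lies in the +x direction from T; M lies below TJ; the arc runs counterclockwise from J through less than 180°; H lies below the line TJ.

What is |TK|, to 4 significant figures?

33.85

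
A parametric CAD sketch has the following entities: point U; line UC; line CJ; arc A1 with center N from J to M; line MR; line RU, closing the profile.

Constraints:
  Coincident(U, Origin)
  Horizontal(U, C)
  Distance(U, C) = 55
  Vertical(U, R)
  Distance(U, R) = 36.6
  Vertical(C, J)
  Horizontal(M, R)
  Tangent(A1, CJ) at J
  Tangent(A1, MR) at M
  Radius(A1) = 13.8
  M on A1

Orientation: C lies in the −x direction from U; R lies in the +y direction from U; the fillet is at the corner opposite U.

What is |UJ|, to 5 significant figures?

59.539

The virtual corner opposite U is at (-55.000, 36.600). A1 meets CJ tangentially, so NJ is at right angles to CJ and the tangent condition forces NM to be normal to MR, with radius 13.8, so the center N sits 13.8 in from both sides at N = (-41.200, 22.800). That places the tangent points at J = (-55.000, 22.800) on CJ and M = (-41.200, 36.600) on MR. Then |UJ| = |J − U| = 59.539.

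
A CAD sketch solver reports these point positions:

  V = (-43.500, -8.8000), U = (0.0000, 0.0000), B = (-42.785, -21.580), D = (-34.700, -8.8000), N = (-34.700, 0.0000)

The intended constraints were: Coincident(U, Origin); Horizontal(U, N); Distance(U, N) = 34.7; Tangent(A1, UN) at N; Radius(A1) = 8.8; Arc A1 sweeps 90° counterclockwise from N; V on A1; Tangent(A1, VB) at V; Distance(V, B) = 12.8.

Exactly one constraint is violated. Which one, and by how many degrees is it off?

Tangent(A1, VB) at V — off by 3.20°.

U = (0.00, 0.00) ✓; U.y = 0.00, N.y = 0.00 ✓; |UN| = 34.70 ✓; ∠(DN, NU) = 90.00° ✓; |DN| = 8.800 ✓; bearing(D→V) − bearing(D→N) = 90.00° ✓; |DV| = 8.800 ✓; ∠(DV, VB) = 86.80° ✗; |VB| = 12.80 ✓.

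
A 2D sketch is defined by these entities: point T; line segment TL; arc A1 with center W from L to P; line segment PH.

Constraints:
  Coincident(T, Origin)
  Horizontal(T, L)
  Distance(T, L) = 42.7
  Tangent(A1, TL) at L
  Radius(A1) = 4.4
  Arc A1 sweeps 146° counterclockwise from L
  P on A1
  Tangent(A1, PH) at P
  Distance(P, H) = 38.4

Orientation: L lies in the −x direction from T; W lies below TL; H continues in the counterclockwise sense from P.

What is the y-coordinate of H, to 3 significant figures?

-29.5

T is at the origin; TL is horizontal with |TL| = 42.7 and L on the −x side, so L = (-42.7, 0.00). Since A1 is tangent to TL there, WL ⟂ TL, so W = L + (0, -4.4) = (-42.7, -4.40). On A1, L sits at bearing 90° from W; a 146° counterclockwise sweep puts P at bearing 236°, so P = W + 4.4·(cos 236°, sin 236°) = (-45.2, -8.05). Since A1 is tangent to PH there, WP ⟂ PH, so PH runs along (−sin 236°, cos 236°); with |PH| = 38.4, H = (-13.3, -29.5). So H.y = -29.5.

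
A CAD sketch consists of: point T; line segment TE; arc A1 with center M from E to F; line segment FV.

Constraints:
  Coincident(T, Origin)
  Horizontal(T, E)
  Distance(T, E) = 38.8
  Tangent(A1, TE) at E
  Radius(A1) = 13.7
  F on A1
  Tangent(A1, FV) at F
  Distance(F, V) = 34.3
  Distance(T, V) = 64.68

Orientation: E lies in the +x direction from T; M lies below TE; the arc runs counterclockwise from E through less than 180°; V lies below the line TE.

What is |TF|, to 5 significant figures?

32.608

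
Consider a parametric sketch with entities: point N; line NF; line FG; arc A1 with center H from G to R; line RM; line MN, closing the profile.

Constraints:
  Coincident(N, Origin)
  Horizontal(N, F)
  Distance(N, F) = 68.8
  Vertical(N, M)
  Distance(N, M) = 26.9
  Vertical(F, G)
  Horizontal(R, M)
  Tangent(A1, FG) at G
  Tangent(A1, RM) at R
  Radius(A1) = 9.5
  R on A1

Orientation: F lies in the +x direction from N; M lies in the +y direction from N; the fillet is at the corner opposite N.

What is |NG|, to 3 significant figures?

71.0

The virtual corner opposite N is at (68.8, 26.9). The tangent condition forces HG to be normal to FG and the tangent condition forces HR to be normal to RM, with radius 9.5, so the center H sits 9.5 in from both sides at H = (59.3, 17.4). That places the tangent points at G = (68.8, 17.4) on FG and R = (59.3, 26.9) on RM. Then |NG| = |G − N| = 71.0.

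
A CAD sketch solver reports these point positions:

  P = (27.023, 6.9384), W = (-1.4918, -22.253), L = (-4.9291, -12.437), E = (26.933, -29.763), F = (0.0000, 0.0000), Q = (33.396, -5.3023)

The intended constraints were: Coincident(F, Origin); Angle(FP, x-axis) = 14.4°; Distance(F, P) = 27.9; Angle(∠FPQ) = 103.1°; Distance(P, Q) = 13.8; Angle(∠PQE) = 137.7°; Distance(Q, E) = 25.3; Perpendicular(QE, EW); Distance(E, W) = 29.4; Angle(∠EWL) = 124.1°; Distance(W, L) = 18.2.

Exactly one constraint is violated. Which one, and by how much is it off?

Distance(W, L) = 18.2 — off by 7.80.

F = (0.00, 0.00) ✓; FP at 14.40° ✓; |FP| = 27.90 ✓; ∠FPQ = 103.1° ✓; |PQ| = 13.80 ✓; ∠PQE = 137.7° ✓; |QE| = 25.30 ✓; ∠(QE, EW) = 90.00° ✓; |EW| = 29.40 ✓; ∠EWL = 124.1° ✓; |WL| = 10.40 ✗.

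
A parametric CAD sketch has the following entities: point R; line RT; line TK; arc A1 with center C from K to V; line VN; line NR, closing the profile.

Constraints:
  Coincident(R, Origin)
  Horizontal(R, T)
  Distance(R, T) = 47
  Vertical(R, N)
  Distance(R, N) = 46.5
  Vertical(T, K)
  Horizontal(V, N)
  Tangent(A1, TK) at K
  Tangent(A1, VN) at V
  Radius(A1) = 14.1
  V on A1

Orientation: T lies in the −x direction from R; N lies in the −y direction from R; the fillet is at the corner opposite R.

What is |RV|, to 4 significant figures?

56.96

R is at the origin; R and T share the same y with |RT| = 47.0 and T on the −x side, so T = (-47.00, 0.000). RN is vertical with |RN| = 46.5 and N on the −y side, so N = (0.000, -46.50). The virtual corner opposite R is at (-47.00, -46.50). Tangency of A1 to TK means the radius CK is perpendicular to TK and since A1 is tangent to VN there, CV ⟂ VN, with radius 14.1, so the center C sits 14.1 in from both sides at C = (-32.90, -32.40). That places the tangent points at K = (-47.00, -32.40) on TK and V = (-32.90, -46.50) on VN. Then |RV| = |V − R| = 56.96.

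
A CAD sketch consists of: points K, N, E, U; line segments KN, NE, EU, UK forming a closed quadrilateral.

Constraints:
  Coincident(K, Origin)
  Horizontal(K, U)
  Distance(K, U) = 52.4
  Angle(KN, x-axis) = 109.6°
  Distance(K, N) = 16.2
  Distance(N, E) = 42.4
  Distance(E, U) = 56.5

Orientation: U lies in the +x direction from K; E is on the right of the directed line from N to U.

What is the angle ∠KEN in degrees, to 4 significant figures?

5.417°

K is at the origin; KU is horizontal with |KU| = 52.4 and U in +x, so U = (52.4, 0). KN runs at 109.6° with |KN| = 16.2, so N = (-5.434, 15.26). E is determined by |NE| = 42.4 and |EU| = 56.5 together: it lies at the intersection of circle(N, 42.4) and circle(U, 56.5). With |NU| = 59.81, the foot of the radical line on NU is 18.25 from N and the perpendicular offset is √(42.4² − 18.25²) = 38.27. Taking the right-of-NU solution: E = (2.447, -26.40).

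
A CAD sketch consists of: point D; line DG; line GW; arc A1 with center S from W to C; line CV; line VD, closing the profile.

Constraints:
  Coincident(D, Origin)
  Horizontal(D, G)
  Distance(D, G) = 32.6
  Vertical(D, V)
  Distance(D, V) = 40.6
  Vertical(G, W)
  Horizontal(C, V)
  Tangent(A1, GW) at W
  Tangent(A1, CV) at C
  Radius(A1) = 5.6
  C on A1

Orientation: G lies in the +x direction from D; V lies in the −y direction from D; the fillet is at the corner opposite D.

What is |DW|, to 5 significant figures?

47.831

The virtual corner opposite D is at (32.600, -40.600). The tangent condition forces SW to be normal to GW and tangency of A1 to CV means the radius SC is perpendicular to CV, with radius 5.6, so the center S sits 5.6 in from both sides at S = (27.000, -35.000). That places the tangent points at W = (32.600, -35.000) on GW and C = (27.000, -40.600) on CV. Then |DW| = |W − D| = 47.831.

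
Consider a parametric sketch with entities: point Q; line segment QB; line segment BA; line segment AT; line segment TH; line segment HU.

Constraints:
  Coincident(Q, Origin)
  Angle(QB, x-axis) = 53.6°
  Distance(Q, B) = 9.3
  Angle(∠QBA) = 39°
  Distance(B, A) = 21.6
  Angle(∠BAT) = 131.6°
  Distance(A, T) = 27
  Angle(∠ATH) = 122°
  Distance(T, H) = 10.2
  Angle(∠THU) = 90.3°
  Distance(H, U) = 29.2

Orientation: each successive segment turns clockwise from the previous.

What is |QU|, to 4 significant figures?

16.08

∠ATH = 122.0° gives TH at 166.2° from the x-axis; with |TH| = 10.2, H = (-22.76, -30.48). ∠THU = 90.3° gives HU at 76.50° from the x-axis; with |HU| = 29.2, U = (-15.95, -2.089). Then |QU| = |U − Q| = 16.08.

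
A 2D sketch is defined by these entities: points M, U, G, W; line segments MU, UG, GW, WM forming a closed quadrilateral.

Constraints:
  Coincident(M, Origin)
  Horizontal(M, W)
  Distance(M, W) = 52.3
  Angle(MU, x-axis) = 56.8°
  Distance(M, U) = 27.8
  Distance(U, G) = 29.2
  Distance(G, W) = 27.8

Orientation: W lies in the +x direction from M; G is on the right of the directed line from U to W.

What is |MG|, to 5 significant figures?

25.207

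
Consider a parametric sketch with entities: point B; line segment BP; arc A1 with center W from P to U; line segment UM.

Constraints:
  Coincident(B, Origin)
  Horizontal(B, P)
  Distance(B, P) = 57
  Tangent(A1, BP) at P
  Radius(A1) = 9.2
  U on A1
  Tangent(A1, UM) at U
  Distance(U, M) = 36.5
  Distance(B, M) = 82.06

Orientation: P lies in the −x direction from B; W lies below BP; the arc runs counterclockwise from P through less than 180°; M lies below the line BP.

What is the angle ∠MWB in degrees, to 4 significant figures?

117.1°

Checks: |WU| = 9.200 ✓; ∠(WU, UM) = 90.00° ✓; |UM| = 36.50 ✓; |BM| = 82.06 ✓.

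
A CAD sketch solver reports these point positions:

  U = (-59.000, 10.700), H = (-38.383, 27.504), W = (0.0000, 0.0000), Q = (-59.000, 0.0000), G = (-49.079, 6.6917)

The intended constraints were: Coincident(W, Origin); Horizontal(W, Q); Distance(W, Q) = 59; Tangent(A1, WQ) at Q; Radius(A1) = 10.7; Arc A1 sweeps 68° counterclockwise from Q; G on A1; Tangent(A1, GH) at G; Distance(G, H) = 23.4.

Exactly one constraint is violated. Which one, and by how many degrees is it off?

Tangent(A1, GH) at G — off by 5.20°.

W = (0.00, 0.00) ✓; W.y = 0.00, Q.y = 0.00 ✓; |WQ| = 59.00 ✓; ∠(UQ, QW) = 90.00° ✓; |UQ| = 10.70 ✓; bearing(U→G) − bearing(U→Q) = 68.00° ✓; |UG| = 10.70 ✓; ∠(UG, GH) = 95.20° ✗; |GH| = 23.40 ✓.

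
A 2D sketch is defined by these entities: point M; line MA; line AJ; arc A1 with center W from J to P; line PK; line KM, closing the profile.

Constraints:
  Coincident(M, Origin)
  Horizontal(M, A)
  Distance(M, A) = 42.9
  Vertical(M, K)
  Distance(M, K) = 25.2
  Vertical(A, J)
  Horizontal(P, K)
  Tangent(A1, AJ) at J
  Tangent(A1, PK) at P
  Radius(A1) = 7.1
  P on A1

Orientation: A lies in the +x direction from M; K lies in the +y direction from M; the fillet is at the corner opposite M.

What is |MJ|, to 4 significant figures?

46.56

The virtual corner opposite M is at (42.90, 25.20). Since A1 is tangent to AJ there, WJ ⟂ AJ and since A1 is tangent to PK there, WP ⟂ PK, with radius 7.1, so the center W sits 7.1 in from both sides at W = (35.80, 18.10). That places the tangent points at J = (42.90, 18.10) on AJ and P = (35.80, 25.20) on PK. Then |MJ| = |J − M| = 46.56.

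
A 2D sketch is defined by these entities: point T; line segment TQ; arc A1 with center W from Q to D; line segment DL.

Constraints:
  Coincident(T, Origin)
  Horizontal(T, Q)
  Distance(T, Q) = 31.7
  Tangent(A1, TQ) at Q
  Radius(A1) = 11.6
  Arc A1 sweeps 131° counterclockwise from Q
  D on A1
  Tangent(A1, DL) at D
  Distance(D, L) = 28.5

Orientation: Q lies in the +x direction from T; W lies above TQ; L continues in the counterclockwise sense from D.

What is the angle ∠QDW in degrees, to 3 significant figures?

24.5°

T is at the origin; TQ is horizontal with |TQ| = 31.7 and Q on the +x side, so Q = (31.7, 0.00). The tangent condition forces WQ to be normal to TQ, so W = Q + (0, 11.6) = (31.7, 11.6). On A1, Q sits at bearing -90° from W; a 131° counterclockwise sweep puts D at bearing 41°, so D = W + 11.6·(cos 41°, sin 41°) = (40.5, 19.2). Then cos ∠QDW = DQ·DW / (|DQ||DW|), giving 24.5°.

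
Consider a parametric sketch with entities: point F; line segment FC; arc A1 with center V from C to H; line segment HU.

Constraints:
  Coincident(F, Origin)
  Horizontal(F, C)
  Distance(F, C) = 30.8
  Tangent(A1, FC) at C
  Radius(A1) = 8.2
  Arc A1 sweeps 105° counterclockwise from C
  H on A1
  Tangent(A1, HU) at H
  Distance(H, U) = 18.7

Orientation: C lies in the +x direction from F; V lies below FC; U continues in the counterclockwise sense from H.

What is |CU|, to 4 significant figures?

28.55

On A1, C sits at bearing 90° from V; a 105° counterclockwise sweep puts H at bearing 195°, so H = V + 8.2·(cos 195°, sin 195°) = (22.88, -10.32). The tangent condition forces VH to be normal to HU, so HU runs along (−sin 195°, cos 195°); with |HU| = 18.7, U = (27.72, -28.39). Then |CU| = |U − C| = 28.55.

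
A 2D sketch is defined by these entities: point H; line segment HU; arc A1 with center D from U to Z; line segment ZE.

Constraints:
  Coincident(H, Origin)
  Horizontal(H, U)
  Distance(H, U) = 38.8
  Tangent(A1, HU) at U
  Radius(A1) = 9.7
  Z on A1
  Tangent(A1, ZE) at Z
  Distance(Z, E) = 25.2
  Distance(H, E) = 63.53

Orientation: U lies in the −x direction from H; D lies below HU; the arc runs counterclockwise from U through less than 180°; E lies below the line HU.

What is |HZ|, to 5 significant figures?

48.553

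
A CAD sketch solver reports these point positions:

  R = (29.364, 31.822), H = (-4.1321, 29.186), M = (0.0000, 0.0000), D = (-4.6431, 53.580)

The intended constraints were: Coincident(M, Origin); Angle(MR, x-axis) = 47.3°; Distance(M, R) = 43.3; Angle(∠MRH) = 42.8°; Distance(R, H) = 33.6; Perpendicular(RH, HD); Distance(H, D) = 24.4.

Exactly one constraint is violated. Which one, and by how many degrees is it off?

Perpendicular(RH, HD) — off by 3.30°.

M = (0.00, 0.00) ✓; MR at 47.30° ✓; |MR| = 43.30 ✓; ∠MRH = 42.80° ✓; |RH| = 33.60 ✓; ∠(RH, HD) = 93.30° ✗; |HD| = 24.40 ✓.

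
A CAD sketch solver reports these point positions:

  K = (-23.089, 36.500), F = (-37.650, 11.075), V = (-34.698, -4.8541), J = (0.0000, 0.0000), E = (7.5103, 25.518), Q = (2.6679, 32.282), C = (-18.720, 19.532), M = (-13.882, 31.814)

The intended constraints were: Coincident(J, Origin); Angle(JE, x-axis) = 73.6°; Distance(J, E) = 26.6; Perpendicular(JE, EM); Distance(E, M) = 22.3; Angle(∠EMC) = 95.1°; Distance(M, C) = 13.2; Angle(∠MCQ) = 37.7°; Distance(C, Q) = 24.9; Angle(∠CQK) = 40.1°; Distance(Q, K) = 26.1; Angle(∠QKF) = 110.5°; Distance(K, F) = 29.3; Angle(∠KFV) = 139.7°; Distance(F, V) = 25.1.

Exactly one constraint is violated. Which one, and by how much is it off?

Distance(F, V) = 25.1 — off by 8.90.

J = (0.00, 0.00) ✓; JE at 73.60° ✓; |JE| = 26.60 ✓; ∠(JE, EM) = 90.00° ✓; |EM| = 22.30 ✓; ∠EMC = 95.10° ✓; |MC| = 13.20 ✓; ∠MCQ = 37.70° ✓; |CQ| = 24.90 ✓; ∠CQK = 40.10° ✓; |QK| = 26.10 ✓; ∠QKF = 110.5° ✓; |KF| = 29.30 ✓; ∠KFV = 139.7° ✓; |FV| = 16.20 ✗.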